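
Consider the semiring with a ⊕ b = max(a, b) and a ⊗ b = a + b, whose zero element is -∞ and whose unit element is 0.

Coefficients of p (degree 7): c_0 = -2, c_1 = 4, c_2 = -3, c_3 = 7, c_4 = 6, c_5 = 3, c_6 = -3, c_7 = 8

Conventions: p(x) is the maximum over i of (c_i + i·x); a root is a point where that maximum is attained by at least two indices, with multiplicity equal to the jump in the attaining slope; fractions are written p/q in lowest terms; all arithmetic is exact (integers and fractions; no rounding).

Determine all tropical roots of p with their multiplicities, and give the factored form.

hull edge (i=0, c=-2) to (i=1, c=4): slope 6, span 1
hull edge (i=1, c=4) to (i=3, c=7): slope 3/2, span 2
hull edge (i=3, c=7) to (i=7, c=8): slope 1/4, span 4
Factored form: p(x) = 8 ⊗ (x ⊕ (-6)) ⊗ (x ⊕ (-3/2)) ⊗ (x ⊕ (-3/2)) ⊗ (x ⊕ (-1/4)) ⊗ (x ⊕ (-1/4)) ⊗ (x ⊕ (-1/4)) ⊗ (x ⊕ (-1/4))
Answer: roots = -6 (mult 1), -3/2 (mult 2), -1/4 (mult 4)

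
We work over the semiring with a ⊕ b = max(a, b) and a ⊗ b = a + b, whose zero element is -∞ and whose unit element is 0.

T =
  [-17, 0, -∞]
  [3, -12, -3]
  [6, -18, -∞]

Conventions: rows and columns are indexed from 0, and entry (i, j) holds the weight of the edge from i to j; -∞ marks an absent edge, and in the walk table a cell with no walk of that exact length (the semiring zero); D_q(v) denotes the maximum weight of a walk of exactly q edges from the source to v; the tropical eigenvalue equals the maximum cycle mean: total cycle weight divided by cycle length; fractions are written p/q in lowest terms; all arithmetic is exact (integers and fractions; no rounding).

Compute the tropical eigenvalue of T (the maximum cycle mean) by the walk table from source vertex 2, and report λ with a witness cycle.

q=0: [-∞, -∞, 0]
q=1: [6, -18, -∞]
q=2: [-11, 6, -21]
q=3: [9, -6, 3]
Optimal cycle mean attained by: cycle 0->1->0, total 0 + 3, length 2.
Answer: λ = 3/2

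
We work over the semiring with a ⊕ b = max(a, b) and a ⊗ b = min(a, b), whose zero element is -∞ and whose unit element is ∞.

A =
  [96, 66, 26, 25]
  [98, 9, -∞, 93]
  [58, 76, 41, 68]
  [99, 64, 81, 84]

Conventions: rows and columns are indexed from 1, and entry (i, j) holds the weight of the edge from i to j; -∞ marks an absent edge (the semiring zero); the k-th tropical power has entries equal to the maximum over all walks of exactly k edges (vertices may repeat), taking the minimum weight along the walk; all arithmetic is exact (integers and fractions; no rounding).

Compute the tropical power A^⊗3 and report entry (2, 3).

A^⊗2:
  [96, 66, 26, 66]
  [96, 66, 81, 84]
  [76, 64, 68, 76]
  [96, 76, 81, 84]
A^⊗3:
  [96, 66, 66, 66]
  [96, 76, 81, 84]
  [76, 68, 76, 76]
  [96, 76, 81, 84]
Key observation: the optimum is the walk 2->4->4->3, with weight 93 min 84 min 81 = 81.
Optimal value attained by: walk 2->4->4->3.
Answer: (A^⊗3)[2][3] = 81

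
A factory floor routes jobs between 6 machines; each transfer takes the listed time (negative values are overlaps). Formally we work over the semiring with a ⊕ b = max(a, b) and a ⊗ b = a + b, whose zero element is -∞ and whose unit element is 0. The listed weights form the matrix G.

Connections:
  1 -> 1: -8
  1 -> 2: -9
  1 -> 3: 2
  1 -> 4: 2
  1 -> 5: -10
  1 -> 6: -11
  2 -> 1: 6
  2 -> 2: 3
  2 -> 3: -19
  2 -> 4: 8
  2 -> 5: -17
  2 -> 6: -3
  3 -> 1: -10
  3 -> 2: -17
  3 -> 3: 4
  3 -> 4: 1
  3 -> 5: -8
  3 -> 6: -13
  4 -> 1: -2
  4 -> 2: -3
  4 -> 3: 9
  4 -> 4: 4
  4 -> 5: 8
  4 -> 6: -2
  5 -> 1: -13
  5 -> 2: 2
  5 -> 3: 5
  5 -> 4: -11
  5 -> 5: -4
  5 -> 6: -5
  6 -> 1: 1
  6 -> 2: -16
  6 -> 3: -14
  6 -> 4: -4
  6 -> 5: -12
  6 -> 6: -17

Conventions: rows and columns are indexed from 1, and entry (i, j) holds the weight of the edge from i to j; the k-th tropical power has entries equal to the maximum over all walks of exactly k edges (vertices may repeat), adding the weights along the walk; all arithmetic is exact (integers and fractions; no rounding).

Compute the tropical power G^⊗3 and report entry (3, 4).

G^⊗2:
  [0, -1, 11, 6, 10, 0]
  [9, 6, 17, 12, 16, 6]
  [-1, -2, 10, 5, 9, -1]
  [3, 10, 13, 10, 12, 3]
  [8, 5, 9, 10, -3, -1]
  [-6, -7, 5, 3, 4, -6]
G^⊗3:
  [5, 12, 15, 12, 14, 5]
  [12, 18, 21, 18, 20, 11]
  [4, 11, 14, 11, 13, 4]
  [16, 14, 19, 18, 18, 8]
  [11, 8, 19, 14, 18, 8]
  [1, 6, 12, 7, 11, 1]
Key observation: the optimum is the walk 3->4->3->4, with weight 1 + 9 + 1 = 11.
Optimal value attained by: walk 3->4->3->4.
Answer: (G^⊗3)[3][4] = 11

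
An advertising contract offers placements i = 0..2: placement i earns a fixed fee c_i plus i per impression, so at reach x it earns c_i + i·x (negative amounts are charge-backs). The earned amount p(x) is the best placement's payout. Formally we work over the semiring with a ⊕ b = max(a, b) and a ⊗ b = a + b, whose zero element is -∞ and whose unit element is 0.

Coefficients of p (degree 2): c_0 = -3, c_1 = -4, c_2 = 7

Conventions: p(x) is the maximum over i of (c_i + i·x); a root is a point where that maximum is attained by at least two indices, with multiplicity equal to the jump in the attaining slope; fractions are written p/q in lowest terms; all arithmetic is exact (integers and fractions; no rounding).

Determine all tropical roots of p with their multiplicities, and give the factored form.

hull edge (i=0, c=-3) to (i=2, c=7): slope 5, span 2
Factored form: p(x) = 7 ⊗ (x ⊕ (-5)) ⊗ (x ⊕ (-5))
Answer: roots = -5 (mult 2)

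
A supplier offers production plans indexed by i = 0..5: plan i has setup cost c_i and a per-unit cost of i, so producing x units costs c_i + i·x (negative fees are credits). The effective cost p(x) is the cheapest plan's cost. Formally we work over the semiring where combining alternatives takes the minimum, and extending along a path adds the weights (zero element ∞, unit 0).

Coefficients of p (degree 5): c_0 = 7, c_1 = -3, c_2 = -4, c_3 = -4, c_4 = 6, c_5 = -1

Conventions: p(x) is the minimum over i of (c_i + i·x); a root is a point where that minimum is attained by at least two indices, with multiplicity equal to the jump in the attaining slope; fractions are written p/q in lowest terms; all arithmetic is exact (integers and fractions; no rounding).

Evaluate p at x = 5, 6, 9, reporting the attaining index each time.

p(5) = min(7+0·5=7, -3+1·5=2, -4+2·5=6, -4+3·5=11, 6+4·5=26, -1+5·5=24) = 2 (attained by i=1)
p(6) = min(7+0·6=7, -3+1·6=3, -4+2·6=8, -4+3·6=14, 6+4·6=30, -1+5·6=29) = 3 (attained by i=1)
p(9) = min(7+0·9=7, -3+1·9=6, -4+2·9=14, -4+3·9=23, 6+4·9=42, -1+5·9=44) = 6 (attained by i=1)
Answer: p(5) = 2; p(6) = 3; p(9) = 6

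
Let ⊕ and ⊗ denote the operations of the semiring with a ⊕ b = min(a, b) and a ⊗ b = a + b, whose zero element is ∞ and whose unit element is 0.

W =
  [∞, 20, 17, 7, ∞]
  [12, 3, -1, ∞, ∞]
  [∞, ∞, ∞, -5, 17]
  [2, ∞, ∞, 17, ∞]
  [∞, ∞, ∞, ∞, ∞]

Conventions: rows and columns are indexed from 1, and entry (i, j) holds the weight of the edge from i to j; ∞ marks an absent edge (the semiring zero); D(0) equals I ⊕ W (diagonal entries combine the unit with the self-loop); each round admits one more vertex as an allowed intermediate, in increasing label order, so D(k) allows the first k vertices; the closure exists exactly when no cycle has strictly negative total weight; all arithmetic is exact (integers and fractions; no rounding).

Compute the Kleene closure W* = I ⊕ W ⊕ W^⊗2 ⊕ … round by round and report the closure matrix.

D(0):
  [0, 20, 17, 7, ∞]
  [12, 0, -1, ∞, ∞]
  [∞, ∞, 0, -5, 17]
  [2, ∞, ∞, 0, ∞]
  [∞, ∞, ∞, ∞, 0]
D(1):
  [0, 20, 17, 7, ∞]
  [12, 0, -1, 19, ∞]
  [∞, ∞, 0, -5, 17]
  [2, 22, 19, 0, ∞]
  [∞, ∞, ∞, ∞, 0]
D(2):
  [0, 20, 17, 7, ∞]
  [12, 0, -1, 19, ∞]
  [∞, ∞, 0, -5, 17]
  [2, 22, 19, 0, ∞]
  [∞, ∞, ∞, ∞, 0]
D(3):
  [0, 20, 17, 7, 34]
  [12, 0, -1, -6, 16]
  [∞, ∞, 0, -5, 17]
  [2, 22, 19, 0, 36]
  [∞, ∞, ∞, ∞, 0]
D(4):
  [0, 20, 17, 7, 34]
  [-4, 0, -1, -6, 16]
  [-3, 17, 0, -5, 17]
  [2, 22, 19, 0, 36]
  [∞, ∞, ∞, ∞, 0]
D(5):
  [0, 20, 17, 7, 34]
  [-4, 0, -1, -6, 16]
  [-3, 17, 0, -5, 17]
  [2, 22, 19, 0, 36]
  [∞, ∞, ∞, ∞, 0]
Answer: W* = [[0, 20, 17, 7, 34], [-4, 0, -1, -6, 16], [-3, 17, 0, -5, 17], [2, 22, 19, 0, 36], [∞, ∞, ∞, ∞, 0]]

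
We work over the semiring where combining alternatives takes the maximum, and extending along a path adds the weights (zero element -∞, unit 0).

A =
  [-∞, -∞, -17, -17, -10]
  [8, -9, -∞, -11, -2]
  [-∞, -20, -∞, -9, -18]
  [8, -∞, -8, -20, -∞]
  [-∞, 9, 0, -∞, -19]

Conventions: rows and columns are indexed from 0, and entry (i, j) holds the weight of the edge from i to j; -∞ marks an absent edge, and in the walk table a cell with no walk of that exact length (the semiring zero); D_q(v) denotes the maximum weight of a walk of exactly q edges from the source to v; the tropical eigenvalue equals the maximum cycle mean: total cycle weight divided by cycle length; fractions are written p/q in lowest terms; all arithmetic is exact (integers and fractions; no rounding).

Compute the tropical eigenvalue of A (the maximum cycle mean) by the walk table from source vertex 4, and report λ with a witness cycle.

q=0: [-∞, -∞, -∞, -∞, 0]
q=1: [-∞, 9, 0, -∞, -19]
q=2: [17, 0, -19, -2, 7]
q=3: [8, 16, 7, 0, 7]
q=4: [24, 16, 7, 5, 14]
q=5: [24, 23, 14, 7, 14]
Optimal cycle mean attained by: cycle 1->4->1, total (-2) + 9, length 2.
Answer: λ = 7/2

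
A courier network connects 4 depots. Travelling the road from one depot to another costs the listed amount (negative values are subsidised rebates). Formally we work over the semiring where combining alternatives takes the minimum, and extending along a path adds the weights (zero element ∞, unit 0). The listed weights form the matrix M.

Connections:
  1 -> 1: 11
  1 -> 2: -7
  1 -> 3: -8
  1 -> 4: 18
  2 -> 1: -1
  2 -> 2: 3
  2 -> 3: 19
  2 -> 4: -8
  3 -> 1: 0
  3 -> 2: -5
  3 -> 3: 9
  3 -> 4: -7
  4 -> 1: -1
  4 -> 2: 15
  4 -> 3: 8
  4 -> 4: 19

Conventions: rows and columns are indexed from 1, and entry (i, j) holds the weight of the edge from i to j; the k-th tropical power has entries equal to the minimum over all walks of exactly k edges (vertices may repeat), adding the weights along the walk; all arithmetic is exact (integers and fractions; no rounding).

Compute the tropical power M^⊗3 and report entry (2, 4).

M^⊗2:
  [-8, -13, 1, -15]
  [-9, -8, -9, -5]
  [-8, -7, -8, -13]
  [8, -8, -9, 1]
M^⊗3:
  [-16, -15, -16, -21]
  [-9, -16, -17, -16]
  [-14, -15, -16, -15]
  [-9, -14, 0, -16]
Key observation: the optimum is the walk 2->1->2->4, with weight (-1) + (-7) + (-8) = -16.
Optimal value attained by: walk 2->1->2->4.
Answer: (M^⊗3)[2][4] = -16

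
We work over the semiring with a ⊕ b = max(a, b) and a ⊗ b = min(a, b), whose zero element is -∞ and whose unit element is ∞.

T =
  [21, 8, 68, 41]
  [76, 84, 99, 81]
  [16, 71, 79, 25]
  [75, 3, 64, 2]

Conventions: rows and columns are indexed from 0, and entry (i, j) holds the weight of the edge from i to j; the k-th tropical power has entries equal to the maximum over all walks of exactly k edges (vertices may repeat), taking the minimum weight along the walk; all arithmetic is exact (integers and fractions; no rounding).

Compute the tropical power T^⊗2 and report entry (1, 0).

T^⊗2:
  [41, 68, 68, 25]
  [76, 84, 84, 81]
  [71, 71, 79, 71]
  [21, 64, 68, 41]
Key observation: the optimum is the walk 1->1->0, with weight 84 min 76 = 76.
Optimal value attained by: walk 1->1->0.
Answer: (T^⊗2)[1][0] = 76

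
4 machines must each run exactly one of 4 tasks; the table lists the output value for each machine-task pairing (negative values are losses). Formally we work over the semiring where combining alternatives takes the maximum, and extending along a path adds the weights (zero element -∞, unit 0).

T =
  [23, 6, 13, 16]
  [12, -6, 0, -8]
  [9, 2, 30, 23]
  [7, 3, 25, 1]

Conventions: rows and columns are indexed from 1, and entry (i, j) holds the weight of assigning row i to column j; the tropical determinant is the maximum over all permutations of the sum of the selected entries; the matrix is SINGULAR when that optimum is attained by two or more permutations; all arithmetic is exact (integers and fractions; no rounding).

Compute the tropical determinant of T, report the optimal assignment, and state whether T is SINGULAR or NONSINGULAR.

σ = (1, 2, 3, 4): 23 + (-6) + 30 + 1 = 48
σ = (1, 2, 4, 3): 23 + (-6) + 23 + 25 = 65
σ = (1, 3, 2, 4): 23 + 0 + 2 + 1 = 26
σ = (1, 3, 4, 2): 23 + 0 + 23 + 3 = 49
σ = (1, 4, 2, 3): 23 + (-8) + 2 + 25 = 42
σ = (1, 4, 3, 2): 23 + (-8) + 30 + 3 = 48
σ = (2, 1, 3, 4): 6 + 12 + 30 + 1 = 49
σ = (2, 1, 4, 3): 6 + 12 + 23 + 25 = 66
σ = (2, 3, 1, 4): 6 + 0 + 9 + 1 = 16
σ = (2, 3, 4, 1): 6 + 0 + 23 + 7 = 36
σ = (2, 4, 1, 3): 6 + (-8) + 9 + 25 = 32
σ = (2, 4, 3, 1): 6 + (-8) + 30 + 7 = 35
σ = (3, 1, 2, 4): 13 + 12 + 2 + 1 = 28
σ = (3, 1, 4, 2): 13 + 12 + 23 + 3 = 51
σ = (3, 2, 1, 4): 13 + (-6) + 9 + 1 = 17
σ = (3, 2, 4, 1): 13 + (-6) + 23 + 7 = 37
σ = (3, 4, 1, 2): 13 + (-8) + 9 + 3 = 17
σ = (3, 4, 2, 1): 13 + (-8) + 2 + 7 = 14
σ = (4, 1, 2, 3): 16 + 12 + 2 + 25 = 55
σ = (4, 1, 3, 2): 16 + 12 + 30 + 3 = 61
σ = (4, 2, 1, 3): 16 + (-6) + 9 + 25 = 44
σ = (4, 2, 3, 1): 16 + (-6) + 30 + 7 = 47
σ = (4, 3, 1, 2): 16 + 0 + 9 + 3 = 28
σ = (4, 3, 2, 1): 16 + 0 + 2 + 7 = 25
Optimal value attained by: σ = (2, 1, 4, 3).
Answer: det⊕(T) = 66; verdict: NONSINGULAR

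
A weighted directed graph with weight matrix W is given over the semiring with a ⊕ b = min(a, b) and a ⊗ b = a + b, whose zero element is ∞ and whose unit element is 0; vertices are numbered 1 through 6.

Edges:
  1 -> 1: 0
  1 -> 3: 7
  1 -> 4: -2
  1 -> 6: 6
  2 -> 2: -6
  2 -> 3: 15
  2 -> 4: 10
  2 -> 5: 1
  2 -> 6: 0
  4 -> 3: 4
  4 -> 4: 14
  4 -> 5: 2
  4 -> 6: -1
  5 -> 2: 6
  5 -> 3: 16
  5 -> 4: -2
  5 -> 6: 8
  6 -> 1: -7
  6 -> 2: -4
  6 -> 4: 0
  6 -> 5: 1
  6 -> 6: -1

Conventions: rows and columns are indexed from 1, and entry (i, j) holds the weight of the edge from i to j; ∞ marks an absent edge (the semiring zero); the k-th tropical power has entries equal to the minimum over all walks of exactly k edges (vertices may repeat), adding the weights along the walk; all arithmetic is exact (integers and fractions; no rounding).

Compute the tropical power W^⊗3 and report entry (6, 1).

W^⊗2:
  [-1, 2, 2, -2, 0, -3]
  [-7, -12, 9, -1, -5, -6]
  [∞, ∞, ∞, ∞, ∞, ∞]
  [-8, -5, 18, -1, 0, -2]
  [1, 0, 2, 8, 0, -3]
  [-8, -10, 0, -9, -3, -4]
W^⊗3:
  [-10, -7, 2, -3, -2, -4]
  [-13, -18, 0, -9, -11, -12]
  [∞, ∞, ∞, ∞, ∞, ∞]
  [-9, -11, -1, -10, -4, -5]
  [-10, -7, 8, -3, -2, -4]
  [-11, -16, -5, -10, -9, -10]
Key observation: the optimum is the walk 6->2->6->1, with weight (-4) + 0 + (-7) = -11.
Optimal value attained by: walk 6->2->6->1.
Answer: (W^⊗3)[6][1] = -11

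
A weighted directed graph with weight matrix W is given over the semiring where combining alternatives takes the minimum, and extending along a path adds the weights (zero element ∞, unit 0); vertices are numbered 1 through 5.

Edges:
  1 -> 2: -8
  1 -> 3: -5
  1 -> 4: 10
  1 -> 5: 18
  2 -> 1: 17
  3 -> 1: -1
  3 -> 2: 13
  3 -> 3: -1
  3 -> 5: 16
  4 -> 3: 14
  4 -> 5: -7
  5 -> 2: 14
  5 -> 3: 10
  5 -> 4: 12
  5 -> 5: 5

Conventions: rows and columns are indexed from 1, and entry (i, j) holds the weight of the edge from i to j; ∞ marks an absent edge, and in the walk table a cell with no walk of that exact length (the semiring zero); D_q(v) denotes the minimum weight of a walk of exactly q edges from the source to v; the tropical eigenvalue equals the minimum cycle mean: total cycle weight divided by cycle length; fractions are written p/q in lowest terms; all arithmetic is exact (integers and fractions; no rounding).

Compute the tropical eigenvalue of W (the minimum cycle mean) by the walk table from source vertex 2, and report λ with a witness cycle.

q=0: [∞, 0, ∞, ∞, ∞]
q=1: [17, ∞, ∞, ∞, ∞]
q=2: [∞, 9, 12, 27, 35]
q=3: [11, 25, 11, 47, 20]
q=4: [10, 3, 6, 21, 25]
q=5: [5, 2, 5, 20, 14]
Optimal cycle mean attained by: cycle 1->3->1, total (-5) + (-1), length 2.
Answer: λ = -3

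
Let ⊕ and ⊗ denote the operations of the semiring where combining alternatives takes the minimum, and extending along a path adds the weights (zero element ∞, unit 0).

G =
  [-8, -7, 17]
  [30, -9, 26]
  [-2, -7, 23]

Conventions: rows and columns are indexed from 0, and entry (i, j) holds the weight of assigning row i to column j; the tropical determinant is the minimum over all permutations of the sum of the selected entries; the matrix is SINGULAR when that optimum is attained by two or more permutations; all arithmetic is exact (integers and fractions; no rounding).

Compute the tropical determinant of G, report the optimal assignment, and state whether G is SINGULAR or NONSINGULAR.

σ = (0, 1, 2): (-8) + (-9) + 23 = 6
σ = (0, 2, 1): (-8) + 26 + (-7) = 11
σ = (1, 0, 2): (-7) + 30 + 23 = 46
σ = (1, 2, 0): (-7) + 26 + (-2) = 17
σ = (2, 0, 1): 17 + 30 + (-7) = 40
σ = (2, 1, 0): 17 + (-9) + (-2) = 6
Optimal value attained by: σ = (0, 1, 2).
Answer: det⊕(G) = 6; verdict: SINGULAR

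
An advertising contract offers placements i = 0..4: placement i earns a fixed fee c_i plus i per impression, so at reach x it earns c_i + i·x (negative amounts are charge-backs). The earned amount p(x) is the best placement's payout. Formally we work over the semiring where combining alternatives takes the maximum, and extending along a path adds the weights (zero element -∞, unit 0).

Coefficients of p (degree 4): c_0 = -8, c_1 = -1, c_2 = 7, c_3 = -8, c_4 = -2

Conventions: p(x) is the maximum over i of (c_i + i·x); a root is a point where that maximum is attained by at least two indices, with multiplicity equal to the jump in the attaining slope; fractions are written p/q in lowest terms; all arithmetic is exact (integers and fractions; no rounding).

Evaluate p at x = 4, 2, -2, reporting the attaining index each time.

p(4) = max(-8+0·4=-8, -1+1·4=3, 7+2·4=15, -8+3·4=4, -2+4·4=14) = 15 (attained by i=2)
p(2) = max(-8+0·2=-8, -1+1·2=1, 7+2·2=11, -8+3·2=-2, -2+4·2=6) = 11 (attained by i=2)
p(-2) = max(-8+0·(-2)=-8, -1+1·(-2)=-3, 7+2·(-2)=3, -8+3·(-2)=-14, -2+4·(-2)=-10) = 3 (attained by i=2)
Answer: p(4) = 15; p(2) = 11; p(-2) = 3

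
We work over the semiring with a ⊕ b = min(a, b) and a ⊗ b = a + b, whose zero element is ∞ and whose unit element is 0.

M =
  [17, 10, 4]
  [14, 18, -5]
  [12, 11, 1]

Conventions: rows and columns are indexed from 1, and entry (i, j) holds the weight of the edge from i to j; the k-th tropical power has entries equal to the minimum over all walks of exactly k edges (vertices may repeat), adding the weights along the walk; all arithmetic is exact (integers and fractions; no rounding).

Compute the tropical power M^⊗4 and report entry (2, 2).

M^⊗2:
  [16, 15, 5]
  [7, 6, -4]
  [13, 12, 2]
M^⊗3:
  [17, 16, 6]
  [8, 7, -3]
  [14, 13, 3]
M^⊗4:
  [18, 17, 7]
  [9, 8, -2]
  [15, 14, 4]
Key observation: the optimum is the walk 2->3->3->3->2, with weight (-5) + 1 + 1 + 11 = 8.
Optimal value attained by: walk 2->3->3->3->2.
Answer: (M^⊗4)[2][2] = 8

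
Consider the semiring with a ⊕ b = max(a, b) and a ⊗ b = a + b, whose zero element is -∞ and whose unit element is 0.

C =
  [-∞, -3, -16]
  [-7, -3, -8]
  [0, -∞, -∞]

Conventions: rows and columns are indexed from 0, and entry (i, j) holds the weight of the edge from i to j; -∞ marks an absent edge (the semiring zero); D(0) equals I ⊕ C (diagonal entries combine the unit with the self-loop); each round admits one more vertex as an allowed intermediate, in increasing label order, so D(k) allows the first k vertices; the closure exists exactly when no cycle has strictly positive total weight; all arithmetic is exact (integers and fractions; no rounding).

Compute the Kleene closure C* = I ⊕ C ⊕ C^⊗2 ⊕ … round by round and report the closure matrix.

D(0):
  [0, -3, -16]
  [-7, 0, -8]
  [0, -∞, 0]
D(1):
  [0, -3, -16]
  [-7, 0, -8]
  [0, -3, 0]
D(2):
  [0, -3, -11]
  [-7, 0, -8]
  [0, -3, 0]
D(3):
  [0, -3, -11]
  [-7, 0, -8]
  [0, -3, 0]
Answer: C* = [[0, -3, -11], [-7, 0, -8], [0, -3, 0]]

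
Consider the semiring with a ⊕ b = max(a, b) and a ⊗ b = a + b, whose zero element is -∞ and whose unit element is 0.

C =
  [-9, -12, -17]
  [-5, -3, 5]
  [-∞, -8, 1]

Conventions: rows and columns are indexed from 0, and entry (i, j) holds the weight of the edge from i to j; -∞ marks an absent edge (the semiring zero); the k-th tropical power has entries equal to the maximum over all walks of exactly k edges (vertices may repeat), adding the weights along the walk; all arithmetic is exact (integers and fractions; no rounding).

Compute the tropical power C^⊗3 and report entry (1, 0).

C^⊗2:
  [-17, -15, -7]
  [-8, -3, 6]
  [-13, -7, 2]
C^⊗3:
  [-20, -15, -6]
  [-8, -2, 7]
  [-12, -6, 3]
Key observation: the optimum is the walk 1->2->1->0, with weight 5 + (-8) + (-5) = -8.
Optimal value attained by: walk 1->2->1->0.
Answer: (C^⊗3)[1][0] = -8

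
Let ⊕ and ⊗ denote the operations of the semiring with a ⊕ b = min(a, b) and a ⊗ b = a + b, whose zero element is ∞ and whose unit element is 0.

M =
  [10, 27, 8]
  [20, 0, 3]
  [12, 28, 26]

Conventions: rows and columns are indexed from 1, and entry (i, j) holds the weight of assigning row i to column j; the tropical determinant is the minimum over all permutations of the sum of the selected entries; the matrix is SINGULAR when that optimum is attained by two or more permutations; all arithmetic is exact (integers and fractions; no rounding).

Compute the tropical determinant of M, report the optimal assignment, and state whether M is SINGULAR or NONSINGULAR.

σ = (1, 2, 3): 10 + 0 + 26 = 36
σ = (1, 3, 2): 10 + 3 + 28 = 41
σ = (2, 1, 3): 27 + 20 + 26 = 73
σ = (2, 3, 1): 27 + 3 + 12 = 42
σ = (3, 1, 2): 8 + 20 + 28 = 56
σ = (3, 2, 1): 8 + 0 + 12 = 20
Optimal value attained by: σ = (3, 2, 1).
Answer: det⊕(M) = 20; verdict: NONSINGULAR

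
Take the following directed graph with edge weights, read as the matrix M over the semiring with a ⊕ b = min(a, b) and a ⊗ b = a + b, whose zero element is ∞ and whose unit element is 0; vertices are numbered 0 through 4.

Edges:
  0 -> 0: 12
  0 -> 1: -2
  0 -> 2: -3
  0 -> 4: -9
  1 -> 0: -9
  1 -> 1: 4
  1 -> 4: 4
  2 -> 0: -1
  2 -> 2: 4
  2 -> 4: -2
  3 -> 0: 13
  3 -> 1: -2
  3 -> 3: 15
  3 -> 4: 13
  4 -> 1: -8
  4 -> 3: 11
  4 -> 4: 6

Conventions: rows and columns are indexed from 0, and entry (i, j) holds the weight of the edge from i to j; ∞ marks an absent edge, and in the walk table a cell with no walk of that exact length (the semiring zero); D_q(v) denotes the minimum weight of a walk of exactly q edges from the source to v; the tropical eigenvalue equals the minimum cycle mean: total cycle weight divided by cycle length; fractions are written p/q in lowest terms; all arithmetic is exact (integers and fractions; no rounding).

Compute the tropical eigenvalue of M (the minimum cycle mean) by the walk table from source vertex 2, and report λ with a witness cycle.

q=0: [∞, ∞, 0, ∞, ∞]
q=1: [-1, ∞, 4, ∞, -2]
q=2: [3, -10, -4, 9, -10]
q=3: [-19, -18, 0, 1, -6]
q=4: [-27, -21, -22, 5, -28]
q=5: [-30, -36, -30, -17, -36]
Optimal cycle mean attained by: cycle 0->4->1->0, total (-9) + (-8) + (-9), length 3.
Answer: λ = -26/3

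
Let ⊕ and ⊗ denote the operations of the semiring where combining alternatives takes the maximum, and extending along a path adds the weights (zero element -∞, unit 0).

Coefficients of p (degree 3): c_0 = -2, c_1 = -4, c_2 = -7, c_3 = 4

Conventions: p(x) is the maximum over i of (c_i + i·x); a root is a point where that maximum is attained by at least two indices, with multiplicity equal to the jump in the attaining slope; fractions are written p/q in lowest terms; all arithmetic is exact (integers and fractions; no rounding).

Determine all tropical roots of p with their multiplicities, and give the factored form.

hull edge (i=0, c=-2) to (i=3, c=4): slope 2, span 3
Factored form: p(x) = 4 ⊗ (x ⊕ (-2)) ⊗ (x ⊕ (-2)) ⊗ (x ⊕ (-2))
Answer: roots = -2 (mult 3)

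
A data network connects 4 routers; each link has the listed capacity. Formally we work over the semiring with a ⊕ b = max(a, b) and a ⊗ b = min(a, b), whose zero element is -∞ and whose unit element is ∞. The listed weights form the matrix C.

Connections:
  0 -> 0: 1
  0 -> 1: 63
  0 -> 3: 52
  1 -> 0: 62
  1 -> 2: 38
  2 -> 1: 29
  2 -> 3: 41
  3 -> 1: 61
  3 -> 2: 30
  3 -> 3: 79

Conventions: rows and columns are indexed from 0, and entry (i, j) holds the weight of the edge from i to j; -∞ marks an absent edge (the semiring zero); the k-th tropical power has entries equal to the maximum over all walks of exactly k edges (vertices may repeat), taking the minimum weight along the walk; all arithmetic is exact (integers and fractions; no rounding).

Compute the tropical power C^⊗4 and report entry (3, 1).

C^⊗2:
  [62, 52, 38, 52]
  [1, 62, -∞, 52]
  [29, 41, 30, 41]
  [61, 61, 38, 79]
C^⊗3:
  [52, 62, 38, 52]
  [62, 52, 38, 52]
  [41, 41, 38, 41]
  [61, 61, 38, 79]
C^⊗4:
  [62, 52, 38, 52]
  [52, 62, 38, 52]
  [41, 41, 38, 41]
  [61, 61, 38, 79]
Key observation: the optimum is the walk 3->3->1->0->1, with weight 79 min 61 min 62 min 63 = 61.
Optimal value attained by: walk 3->3->1->0->1.
Answer: (C^⊗4)[3][1] = 61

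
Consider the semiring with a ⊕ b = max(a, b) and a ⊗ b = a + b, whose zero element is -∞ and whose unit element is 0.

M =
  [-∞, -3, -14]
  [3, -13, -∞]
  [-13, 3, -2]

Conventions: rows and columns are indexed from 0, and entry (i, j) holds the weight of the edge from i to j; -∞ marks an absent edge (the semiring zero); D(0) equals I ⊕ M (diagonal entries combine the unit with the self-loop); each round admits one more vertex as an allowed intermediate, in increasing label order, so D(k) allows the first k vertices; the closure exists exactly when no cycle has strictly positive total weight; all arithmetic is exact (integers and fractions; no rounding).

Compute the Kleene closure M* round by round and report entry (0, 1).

D(0):
  [0, -3, -14]
  [3, 0, -∞]
  [-13, 3, 0]
D(1):
  [0, -3, -14]
  [3, 0, -11]
  [-13, 3, 0]
D(2):
  [0, -3, -14]
  [3, 0, -11]
  [6, 3, 0]
D(3):
  [0, -3, -14]
  [3, 0, -11]
  [6, 3, 0]
Answer: M*[0][1] = -3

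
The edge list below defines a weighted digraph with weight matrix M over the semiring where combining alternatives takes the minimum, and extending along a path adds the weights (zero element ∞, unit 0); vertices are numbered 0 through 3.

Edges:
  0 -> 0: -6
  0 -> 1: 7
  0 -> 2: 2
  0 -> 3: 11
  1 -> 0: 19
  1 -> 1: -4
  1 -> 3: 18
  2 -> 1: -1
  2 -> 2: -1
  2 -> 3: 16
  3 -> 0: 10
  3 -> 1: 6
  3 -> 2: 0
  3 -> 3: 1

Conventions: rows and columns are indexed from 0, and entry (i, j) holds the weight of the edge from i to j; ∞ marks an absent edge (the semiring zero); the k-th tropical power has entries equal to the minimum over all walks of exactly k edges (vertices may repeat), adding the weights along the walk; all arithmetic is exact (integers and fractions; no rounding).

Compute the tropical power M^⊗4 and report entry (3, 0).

M^⊗2:
  [-12, 1, -4, 5]
  [13, -8, 18, 14]
  [18, -5, -2, 15]
  [4, -1, -1, 2]
M^⊗3:
  [-18, -5, -10, -1]
  [7, -12, 14, 10]
  [12, -9, -3, 13]
  [-2, -5, -2, 3]
M^⊗4:
  [-24, -11, -16, -7]
  [1, -16, 9, 6]
  [6, -13, -4, 9]
  [-8, -9, -3, 4]
Key observation: the optimum is the walk 3->0->0->0->0, with weight 10 + (-6) + (-6) + (-6) = -8.
Optimal value attained by: walk 3->0->0->0->0.
Answer: (M^⊗4)[3][0] = -8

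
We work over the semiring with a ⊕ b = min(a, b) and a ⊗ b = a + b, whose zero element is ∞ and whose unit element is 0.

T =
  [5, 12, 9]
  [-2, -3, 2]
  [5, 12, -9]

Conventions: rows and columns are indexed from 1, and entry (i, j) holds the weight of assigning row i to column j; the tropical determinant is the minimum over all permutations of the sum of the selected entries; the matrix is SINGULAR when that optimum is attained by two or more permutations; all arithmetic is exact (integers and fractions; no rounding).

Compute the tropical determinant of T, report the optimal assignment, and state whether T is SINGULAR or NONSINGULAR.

σ = (1, 2, 3): 5 + (-3) + (-9) = -7
σ = (1, 3, 2): 5 + 2 + 12 = 19
σ = (2, 1, 3): 12 + (-2) + (-9) = 1
σ = (2, 3, 1): 12 + 2 + 5 = 19
σ = (3, 1, 2): 9 + (-2) + 12 = 19
σ = (3, 2, 1): 9 + (-3) + 5 = 11
Optimal value attained by: σ = (1, 2, 3).
Answer: det⊕(T) = -7; verdict: NONSINGULAR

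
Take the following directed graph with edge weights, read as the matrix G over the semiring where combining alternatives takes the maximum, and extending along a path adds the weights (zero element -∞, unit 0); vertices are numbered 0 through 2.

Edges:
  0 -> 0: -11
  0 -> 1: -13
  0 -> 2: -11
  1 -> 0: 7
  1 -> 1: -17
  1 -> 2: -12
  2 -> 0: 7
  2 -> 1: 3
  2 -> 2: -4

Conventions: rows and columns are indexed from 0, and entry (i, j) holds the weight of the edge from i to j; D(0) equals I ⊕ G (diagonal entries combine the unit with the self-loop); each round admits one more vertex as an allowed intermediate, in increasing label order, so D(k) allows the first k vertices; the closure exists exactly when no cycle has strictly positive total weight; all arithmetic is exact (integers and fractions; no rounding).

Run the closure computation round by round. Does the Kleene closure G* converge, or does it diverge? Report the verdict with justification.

D(0):
  [0, -13, -11]
  [7, 0, -12]
  [7, 3, 0]
D(1):
  [0, -13, -11]
  [7, 0, -4]
  [7, 3, 0]
D(2):
  [0, -13, -11]
  [7, 0, -4]
  [10, 3, 0]
D(3):
  [0, -8, -11]
  [7, 0, -4]
  [10, 3, 0]
Key observation: every diagonal entry stays at the unit through all rounds, so no improving cycle exists.
Answer: CONVERGES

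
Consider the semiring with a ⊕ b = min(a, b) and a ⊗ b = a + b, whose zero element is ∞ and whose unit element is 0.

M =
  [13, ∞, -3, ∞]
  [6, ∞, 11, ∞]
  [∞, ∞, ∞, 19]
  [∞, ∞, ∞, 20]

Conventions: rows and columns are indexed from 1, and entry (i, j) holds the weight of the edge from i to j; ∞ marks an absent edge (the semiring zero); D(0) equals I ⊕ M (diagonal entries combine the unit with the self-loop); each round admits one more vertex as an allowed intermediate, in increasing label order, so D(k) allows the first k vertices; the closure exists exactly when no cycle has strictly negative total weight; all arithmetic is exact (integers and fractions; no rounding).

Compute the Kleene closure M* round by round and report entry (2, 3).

D(0):
  [0, ∞, -3, ∞]
  [6, 0, 11, ∞]
  [∞, ∞, 0, 19]
  [∞, ∞, ∞, 0]
D(1):
  [0, ∞, -3, ∞]
  [6, 0, 3, ∞]
  [∞, ∞, 0, 19]
  [∞, ∞, ∞, 0]
D(2):
  [0, ∞, -3, ∞]
  [6, 0, 3, ∞]
  [∞, ∞, 0, 19]
  [∞, ∞, ∞, 0]
D(3):
  [0, ∞, -3, 16]
  [6, 0, 3, 22]
  [∞, ∞, 0, 19]
  [∞, ∞, ∞, 0]
D(4):
  [0, ∞, -3, 16]
  [6, 0, 3, 22]
  [∞, ∞, 0, 19]
  [∞, ∞, ∞, 0]
Answer: M*[2][3] = 3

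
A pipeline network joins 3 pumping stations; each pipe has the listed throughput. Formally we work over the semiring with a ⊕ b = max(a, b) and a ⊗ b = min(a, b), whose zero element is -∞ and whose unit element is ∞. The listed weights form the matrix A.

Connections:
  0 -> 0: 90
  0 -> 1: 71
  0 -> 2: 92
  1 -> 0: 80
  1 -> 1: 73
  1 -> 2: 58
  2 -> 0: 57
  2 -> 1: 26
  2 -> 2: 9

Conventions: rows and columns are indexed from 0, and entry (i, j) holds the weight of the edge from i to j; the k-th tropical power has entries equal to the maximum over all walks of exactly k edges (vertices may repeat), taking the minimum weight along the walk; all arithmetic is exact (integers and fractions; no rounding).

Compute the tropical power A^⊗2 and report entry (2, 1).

A^⊗2:
  [90, 71, 90]
  [80, 73, 80]
  [57, 57, 57]
Key observation: the optimum is the walk 2->0->1, with weight 57 min 71 = 57.
Optimal value attained by: walk 2->0->1.
Answer: (A^⊗2)[2][1] = 57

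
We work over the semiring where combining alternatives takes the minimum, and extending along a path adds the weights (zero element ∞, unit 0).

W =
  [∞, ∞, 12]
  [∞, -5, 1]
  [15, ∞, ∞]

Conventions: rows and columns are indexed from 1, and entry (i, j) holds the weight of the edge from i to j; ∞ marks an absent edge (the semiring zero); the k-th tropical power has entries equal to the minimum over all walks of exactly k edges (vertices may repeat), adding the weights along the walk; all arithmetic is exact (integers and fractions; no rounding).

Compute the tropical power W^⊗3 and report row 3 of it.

W^⊗2:
  [27, ∞, ∞]
  [16, -10, -4]
  [∞, ∞, 27]
W^⊗3:
  [∞, ∞, 39]
  [11, -15, -9]
  [42, ∞, ∞]
Answer: row 3 of W^⊗3 = [42, ∞, ∞]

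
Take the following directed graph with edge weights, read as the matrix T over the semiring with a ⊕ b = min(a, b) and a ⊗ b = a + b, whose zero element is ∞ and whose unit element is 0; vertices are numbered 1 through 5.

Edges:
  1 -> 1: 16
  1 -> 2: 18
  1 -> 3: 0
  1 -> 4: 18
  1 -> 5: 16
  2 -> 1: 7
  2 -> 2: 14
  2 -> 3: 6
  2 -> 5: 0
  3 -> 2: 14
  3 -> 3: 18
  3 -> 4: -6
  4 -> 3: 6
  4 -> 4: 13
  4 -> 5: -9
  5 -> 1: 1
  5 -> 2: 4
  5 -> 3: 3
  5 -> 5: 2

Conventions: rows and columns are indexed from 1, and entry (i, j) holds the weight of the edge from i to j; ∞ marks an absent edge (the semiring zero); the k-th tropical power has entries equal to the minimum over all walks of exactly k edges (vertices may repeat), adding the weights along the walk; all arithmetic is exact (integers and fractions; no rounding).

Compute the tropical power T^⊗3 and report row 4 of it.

T^⊗2:
  [17, 14, 16, -6, 9]
  [1, 4, 3, 0, 2]
  [21, 28, 0, 7, -15]
  [-8, -5, -6, 0, -7]
  [3, 6, 1, -3, 4]
T^⊗3:
  [10, 13, 0, 7, -15]
  [3, 6, 1, -3, -9]
  [-14, -11, -12, -6, -13]
  [-6, -3, -8, -12, -9]
  [5, 8, 3, -5, -12]
Answer: row 4 of T^⊗3 = [-6, -3, -8, -12, -9]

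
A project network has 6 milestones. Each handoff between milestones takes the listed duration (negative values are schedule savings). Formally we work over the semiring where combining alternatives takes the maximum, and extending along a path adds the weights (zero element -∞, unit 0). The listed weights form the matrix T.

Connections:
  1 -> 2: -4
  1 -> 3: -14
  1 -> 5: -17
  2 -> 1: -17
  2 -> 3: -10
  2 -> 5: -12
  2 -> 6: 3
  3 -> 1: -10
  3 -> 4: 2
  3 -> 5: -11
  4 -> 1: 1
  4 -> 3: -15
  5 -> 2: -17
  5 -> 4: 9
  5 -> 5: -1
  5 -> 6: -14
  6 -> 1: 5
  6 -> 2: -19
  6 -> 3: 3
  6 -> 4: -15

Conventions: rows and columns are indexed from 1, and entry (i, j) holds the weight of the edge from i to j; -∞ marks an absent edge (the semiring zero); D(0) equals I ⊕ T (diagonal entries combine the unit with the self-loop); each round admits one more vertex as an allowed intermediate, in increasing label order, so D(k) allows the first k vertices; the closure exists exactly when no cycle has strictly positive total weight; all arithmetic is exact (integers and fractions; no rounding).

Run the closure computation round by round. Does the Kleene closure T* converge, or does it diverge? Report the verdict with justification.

D(0):
  [0, -4, -14, -∞, -17, -∞]
  [-17, 0, -10, -∞, -12, 3]
  [-10, -∞, 0, 2, -11, -∞]
  [1, -∞, -15, 0, -∞, -∞]
  [-∞, -17, -∞, 9, 0, -14]
  [5, -19, 3, -15, -∞, 0]
D(1):
  [0, -4, -14, -∞, -17, -∞]
  [-17, 0, -10, -∞, -12, 3]
  [-10, -14, 0, 2, -11, -∞]
  [1, -3, -13, 0, -16, -∞]
  [-∞, -17, -∞, 9, 0, -14]
  [5, 1, 3, -15, -12, 0]
Detection: at round 2, diagonal entry (6, 6) turns strictly positive.
Key observation: the cycle 6->1->2->6 has total weight 5 + (-4) + 3, which is strictly positive.
Answer: DIVERGES — positive cycle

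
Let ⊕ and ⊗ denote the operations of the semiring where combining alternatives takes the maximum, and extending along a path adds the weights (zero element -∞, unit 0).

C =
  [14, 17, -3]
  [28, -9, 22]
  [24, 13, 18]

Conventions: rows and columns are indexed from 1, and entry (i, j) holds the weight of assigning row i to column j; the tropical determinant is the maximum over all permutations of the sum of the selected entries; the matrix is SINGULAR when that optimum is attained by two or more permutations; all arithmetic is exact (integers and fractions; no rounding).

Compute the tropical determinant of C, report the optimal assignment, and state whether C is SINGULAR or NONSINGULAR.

σ = (1, 2, 3): 14 + (-9) + 18 = 23
σ = (1, 3, 2): 14 + 22 + 13 = 49
σ = (2, 1, 3): 17 + 28 + 18 = 63
σ = (2, 3, 1): 17 + 22 + 24 = 63
σ = (3, 1, 2): (-3) + 28 + 13 = 38
σ = (3, 2, 1): (-3) + (-9) + 24 = 12
Optimal value attained by: σ = (2, 1, 3).
Answer: det⊕(C) = 63; verdict: SINGULAR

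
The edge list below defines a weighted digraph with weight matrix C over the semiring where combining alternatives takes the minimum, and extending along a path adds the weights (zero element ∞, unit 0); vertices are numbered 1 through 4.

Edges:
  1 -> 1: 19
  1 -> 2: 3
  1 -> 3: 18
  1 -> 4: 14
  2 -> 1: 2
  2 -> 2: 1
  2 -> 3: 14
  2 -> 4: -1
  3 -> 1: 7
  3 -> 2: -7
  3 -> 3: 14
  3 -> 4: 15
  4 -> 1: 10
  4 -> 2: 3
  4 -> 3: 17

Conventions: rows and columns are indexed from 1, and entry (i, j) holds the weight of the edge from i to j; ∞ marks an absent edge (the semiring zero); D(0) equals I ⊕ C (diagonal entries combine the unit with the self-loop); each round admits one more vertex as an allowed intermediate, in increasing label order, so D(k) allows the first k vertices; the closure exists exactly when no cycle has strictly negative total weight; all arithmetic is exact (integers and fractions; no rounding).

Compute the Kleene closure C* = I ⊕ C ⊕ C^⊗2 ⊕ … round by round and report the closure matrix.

D(0):
  [0, 3, 18, 14]
  [2, 0, 14, -1]
  [7, -7, 0, 15]
  [10, 3, 17, 0]
D(1):
  [0, 3, 18, 14]
  [2, 0, 14, -1]
  [7, -7, 0, 15]
  [10, 3, 17, 0]
D(2):
  [0, 3, 17, 2]
  [2, 0, 14, -1]
  [-5, -7, 0, -8]
  [5, 3, 17, 0]
D(3):
  [0, 3, 17, 2]
  [2, 0, 14, -1]
  [-5, -7, 0, -8]
  [5, 3, 17, 0]
D(4):
  [0, 3, 17, 2]
  [2, 0, 14, -1]
  [-5, -7, 0, -8]
  [5, 3, 17, 0]
Answer: C* = [[0, 3, 17, 2], [2, 0, 14, -1], [-5, -7, 0, -8], [5, 3, 17, 0]]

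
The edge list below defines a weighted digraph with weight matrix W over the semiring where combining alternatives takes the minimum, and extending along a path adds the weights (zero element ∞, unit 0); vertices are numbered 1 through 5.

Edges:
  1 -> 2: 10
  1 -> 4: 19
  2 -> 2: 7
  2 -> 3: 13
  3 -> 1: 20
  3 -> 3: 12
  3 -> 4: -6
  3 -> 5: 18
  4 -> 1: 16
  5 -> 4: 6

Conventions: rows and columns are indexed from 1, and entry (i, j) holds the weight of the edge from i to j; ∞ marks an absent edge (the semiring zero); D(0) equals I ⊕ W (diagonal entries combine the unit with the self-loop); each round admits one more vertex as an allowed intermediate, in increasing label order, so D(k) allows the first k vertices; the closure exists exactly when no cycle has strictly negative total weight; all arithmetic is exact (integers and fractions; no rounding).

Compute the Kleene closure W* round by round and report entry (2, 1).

D(0):
  [0, 10, ∞, 19, ∞]
  [∞, 0, 13, ∞, ∞]
  [20, ∞, 0, -6, 18]
  [16, ∞, ∞, 0, ∞]
  [∞, ∞, ∞, 6, 0]
D(1):
  [0, 10, ∞, 19, ∞]
  [∞, 0, 13, ∞, ∞]
  [20, 30, 0, -6, 18]
  [16, 26, ∞, 0, ∞]
  [∞, ∞, ∞, 6, 0]
D(2):
  [0, 10, 23, 19, ∞]
  [∞, 0, 13, ∞, ∞]
  [20, 30, 0, -6, 18]
  [16, 26, 39, 0, ∞]
  [∞, ∞, ∞, 6, 0]
D(3):
  [0, 10, 23, 17, 41]
  [33, 0, 13, 7, 31]
  [20, 30, 0, -6, 18]
  [16, 26, 39, 0, 57]
  [∞, ∞, ∞, 6, 0]
D(4):
  [0, 10, 23, 17, 41]
  [23, 0, 13, 7, 31]
  [10, 20, 0, -6, 18]
  [16, 26, 39, 0, 57]
  [22, 32, 45, 6, 0]
D(5):
  [0, 10, 23, 17, 41]
  [23, 0, 13, 7, 31]
  [10, 20, 0, -6, 18]
  [16, 26, 39, 0, 57]
  [22, 32, 45, 6, 0]
Answer: W*[2][1] = 23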